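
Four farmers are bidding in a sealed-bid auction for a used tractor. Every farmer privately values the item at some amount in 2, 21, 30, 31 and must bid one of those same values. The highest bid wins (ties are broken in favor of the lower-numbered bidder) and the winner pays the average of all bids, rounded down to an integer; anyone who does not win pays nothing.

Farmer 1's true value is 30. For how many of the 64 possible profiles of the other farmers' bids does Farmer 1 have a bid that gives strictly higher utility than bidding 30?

38

Others bid (2, 2, 2): truth gives 21; bid 2 gives 28 > 21. Violating.
Others bid (2, 2, 21): truth gives 17; bid 21 gives 19 > 17. Violating.
Others bid (2, 2, 31): truth gives 0; bid 31 gives 14 > 0. Violating.
Others bid (2, 21, 2): truth gives 17; bid 21 gives 19 > 17. Violating.
Others bid (2, 2, 30): truth gives 14; no alternative beats it.
Others bid (2, 21, 30): truth gives 10; no alternative beats it.
(Checking all 64 profiles: 38 have a profitable deviation, 26 do not.)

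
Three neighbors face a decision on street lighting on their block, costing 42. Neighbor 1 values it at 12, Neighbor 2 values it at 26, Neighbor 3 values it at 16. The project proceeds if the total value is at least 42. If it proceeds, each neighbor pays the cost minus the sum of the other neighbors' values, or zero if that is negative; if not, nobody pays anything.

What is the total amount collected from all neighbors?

18

Total value 54 ≥ cost 42, so it is built.
Neighbor 1: others sum to 42; max(0, 42 - 42) = 0.
Neighbor 2: others sum to 28; max(0, 42 - 28) = 14.
Neighbor 3: others sum to 38; max(0, 42 - 38) = 4.
Total collected = 0 + 14 + 4 = 18.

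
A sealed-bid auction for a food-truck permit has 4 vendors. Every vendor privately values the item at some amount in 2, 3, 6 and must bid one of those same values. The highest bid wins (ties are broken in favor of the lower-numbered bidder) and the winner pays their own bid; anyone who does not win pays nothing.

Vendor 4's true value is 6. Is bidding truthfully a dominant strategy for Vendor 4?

No

Consider the case where Vendor 1 bids 2, Vendor 2 bids 2 and Vendor 3 bids 2.
Truthful bid 6: wins, pays 6, utility 6 - 6 = 0.
Bid 3 instead: wins, pays 3, utility 6 - 3 = 3.
Since 3 > 0, bidding 3 is strictly better here, so truthful bidding is not dominant.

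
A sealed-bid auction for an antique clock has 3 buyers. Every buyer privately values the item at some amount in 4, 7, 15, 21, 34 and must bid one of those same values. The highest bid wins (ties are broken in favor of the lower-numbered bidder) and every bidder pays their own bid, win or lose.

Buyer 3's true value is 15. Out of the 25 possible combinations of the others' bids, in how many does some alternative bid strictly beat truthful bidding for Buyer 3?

Others bid (4, 4): truth gives 0; bid 7 gives 8 > 0. Violating.
Others bid (4, 15): truth gives -15; bid 4 gives -4 > -15. Violating.
Others bid (4, 21): truth gives -15; bid 4 gives -4 > -15. Violating.
Others bid (4, 34): truth gives -15; bid 4 gives -4 > -15. Violating.
Others bid (4, 7): truth gives 0; no alternative beats it.
Others bid (7, 4): truth gives 0; no alternative beats it.
(Checking all 25 profiles: 22 have a profitable deviation, 3 do not.)

22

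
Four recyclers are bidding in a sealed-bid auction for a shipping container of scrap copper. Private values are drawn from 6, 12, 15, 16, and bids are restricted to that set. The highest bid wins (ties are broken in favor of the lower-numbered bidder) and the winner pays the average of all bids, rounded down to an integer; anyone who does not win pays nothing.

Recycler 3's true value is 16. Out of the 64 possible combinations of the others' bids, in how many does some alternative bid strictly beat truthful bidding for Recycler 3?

5

Others bid (6, 6, 6): truth gives 8; bid 12 gives 9 > 8. Violating.
Others bid (6, 6, 12): truth gives 6; bid 12 gives 7 > 6. Violating.
Others bid (6, 12, 6): truth gives 6; bid 15 gives 7 > 6. Violating.
Others bid (12, 6, 6): truth gives 6; bid 15 gives 7 > 6. Violating.
Others bid (6, 6, 15): truth gives 6; no alternative beats it.
Others bid (6, 6, 16): truth gives 5; no alternative beats it.
(Checking all 64 profiles: 5 have a profitable deviation, 59 do not.)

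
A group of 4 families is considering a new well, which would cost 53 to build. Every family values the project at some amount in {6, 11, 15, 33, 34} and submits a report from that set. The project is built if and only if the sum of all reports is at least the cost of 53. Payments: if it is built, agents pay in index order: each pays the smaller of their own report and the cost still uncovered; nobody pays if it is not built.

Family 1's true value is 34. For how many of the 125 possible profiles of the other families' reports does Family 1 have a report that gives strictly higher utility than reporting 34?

124

Others report (6, 6, 11): truth gives 0; report 33 gives 1 > 0. Violating.
Others report (6, 6, 15): truth gives 0; report 33 gives 1 > 0. Violating.
Others report (6, 6, 33): truth gives 0; report 11 gives 23 > 0. Violating.
Others report (6, 6, 34): truth gives 0; report 11 gives 23 > 0. Violating.
Others report (6, 6, 6): truth gives 0; no alternative beats it.
(Checking all 125 profiles: 124 have a profitable deviation, 1 does not.)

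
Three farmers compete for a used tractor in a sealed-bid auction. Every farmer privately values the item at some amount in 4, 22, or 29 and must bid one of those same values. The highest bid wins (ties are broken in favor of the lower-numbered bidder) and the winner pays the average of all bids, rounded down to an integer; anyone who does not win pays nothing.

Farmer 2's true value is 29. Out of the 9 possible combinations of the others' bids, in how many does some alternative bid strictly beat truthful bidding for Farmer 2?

Others bid (4, 4): truth gives 17; bid 22 gives 19 > 17. Violating.
Others bid (4, 22): truth gives 11; bid 22 gives 13 > 11. Violating.
Others bid (4, 29): truth gives 9; no alternative beats it.
Others bid (22, 4): truth gives 11; no alternative beats it.
(Checking all 9 profiles: 2 have a profitable deviation, 7 do not.)

2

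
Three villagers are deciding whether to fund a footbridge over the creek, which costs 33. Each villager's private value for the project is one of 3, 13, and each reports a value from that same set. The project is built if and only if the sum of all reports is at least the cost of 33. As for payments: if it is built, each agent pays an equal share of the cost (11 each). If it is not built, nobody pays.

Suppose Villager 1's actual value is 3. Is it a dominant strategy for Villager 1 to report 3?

Yes

Check each profile of the others' reports and compare truth against every alternative report.
Others report (13, 13): truth gives 0, best alternative gives -8.
Others report (3, 3): truth gives 0, best alternative gives 0.
Others report (3, 13): truth gives 0, best alternative gives 0.
Others report (13, 3): truth gives 0, best alternative gives 0.
In every case the truthful report is at least as good as any alternative, so it is a dominant strategy.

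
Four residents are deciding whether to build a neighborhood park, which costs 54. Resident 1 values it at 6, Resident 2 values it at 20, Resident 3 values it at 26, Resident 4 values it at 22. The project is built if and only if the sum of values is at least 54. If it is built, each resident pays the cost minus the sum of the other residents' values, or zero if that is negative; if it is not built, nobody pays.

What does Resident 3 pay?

Total value 74 ≥ cost 54, so the project is built.
The other residents' values sum to 48.
Cost minus that sum is 54 - 48 = 6.

6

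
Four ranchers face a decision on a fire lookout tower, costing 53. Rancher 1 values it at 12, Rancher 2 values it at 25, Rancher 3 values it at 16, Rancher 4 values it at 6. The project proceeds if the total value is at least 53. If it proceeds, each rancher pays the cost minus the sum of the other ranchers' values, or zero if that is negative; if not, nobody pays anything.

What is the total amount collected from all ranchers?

Total value 59 ≥ cost 53, so it is built.
Rancher 1: others sum to 47; max(0, 53 - 47) = 6.
Rancher 2: others sum to 34; max(0, 53 - 34) = 19.
Rancher 3: others sum to 43; max(0, 53 - 43) = 10.
Rancher 4: others sum to 53; max(0, 53 - 53) = 0.
Total collected = 6 + 19 + 10 + 0 = 35.

35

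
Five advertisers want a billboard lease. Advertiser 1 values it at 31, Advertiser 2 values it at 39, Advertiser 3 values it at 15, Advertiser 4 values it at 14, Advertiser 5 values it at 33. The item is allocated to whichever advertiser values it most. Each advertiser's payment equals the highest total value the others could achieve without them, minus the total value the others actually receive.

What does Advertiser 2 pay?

Advertiser 2 has the highest value and receives the item.
Without Advertiser 2, the item would go to the next-highest value, 33, so the others could achieve 33.
With Advertiser 2 present and winning, the others receive nothing, so their total is 0.
Payment = 33 - 0 = 33.

33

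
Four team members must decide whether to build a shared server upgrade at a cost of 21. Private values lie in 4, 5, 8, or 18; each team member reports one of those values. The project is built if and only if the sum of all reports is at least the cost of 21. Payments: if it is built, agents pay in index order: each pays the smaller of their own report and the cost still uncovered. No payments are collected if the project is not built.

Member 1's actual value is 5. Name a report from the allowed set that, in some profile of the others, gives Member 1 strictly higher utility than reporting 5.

Suppose Member 2 reports 4, Member 3 reports 4 and Member 4 reports 18.
Report 5: project built, pays 5, utility 5 - 5 = 0.
Report 4: project built, pays 4, utility 5 - 4 = 1.
So reporting 4 beats truth here (1 > 0).

4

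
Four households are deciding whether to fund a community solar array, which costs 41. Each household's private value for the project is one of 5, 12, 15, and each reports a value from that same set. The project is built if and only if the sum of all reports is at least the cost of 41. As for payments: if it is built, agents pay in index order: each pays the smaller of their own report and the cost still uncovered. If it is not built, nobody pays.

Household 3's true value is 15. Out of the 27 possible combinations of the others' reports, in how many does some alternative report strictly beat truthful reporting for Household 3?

Others report (5, 12, 12): truth gives 0; report 12 gives 3 > 0. Violating.
Others report (5, 12, 15): truth gives 0; report 12 gives 3 > 0. Violating.
Others report (5, 15, 12): truth gives 0; report 12 gives 3 > 0. Violating.
Others report (5, 15, 15): truth gives 0; report 12 gives 3 > 0. Violating.
Others report (5, 5, 5): truth gives 0; no alternative beats it.
Others report (5, 5, 12): truth gives 0; no alternative beats it.
(Checking all 27 profiles: 19 have a profitable deviation, 8 do not.)

19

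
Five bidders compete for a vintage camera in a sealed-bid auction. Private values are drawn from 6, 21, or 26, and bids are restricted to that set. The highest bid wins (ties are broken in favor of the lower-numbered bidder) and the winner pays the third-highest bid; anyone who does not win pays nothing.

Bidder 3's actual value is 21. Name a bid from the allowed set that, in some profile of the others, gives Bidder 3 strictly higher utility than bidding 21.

Suppose Bidder 1 bids 6, Bidder 2 bids 6, Bidder 4 bids 6 and Bidder 5 bids 26.
Bid 21: loses, pays 0, utility 0.
Bid 26: wins, pays 6, utility 21 - 6 = 15.
So bidding 26 beats truth here (15 > 0).

26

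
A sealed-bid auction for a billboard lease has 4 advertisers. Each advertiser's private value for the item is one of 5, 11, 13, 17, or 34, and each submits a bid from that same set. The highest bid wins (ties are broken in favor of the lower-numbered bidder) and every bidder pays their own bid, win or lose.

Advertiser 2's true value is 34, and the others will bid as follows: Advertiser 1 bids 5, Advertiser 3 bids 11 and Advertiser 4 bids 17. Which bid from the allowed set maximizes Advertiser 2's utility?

Bid 5: loses but pays 5, utility -5.
Bid 11: loses but pays 11, utility -11.
Bid 13: loses but pays 13, utility -13.
Bid 17: wins, pays 17, utility 34 - 17 = 17.
Bid 34: wins, pays 34, utility 34 - 34 = 0.
The best choice is 17 with utility 17.

17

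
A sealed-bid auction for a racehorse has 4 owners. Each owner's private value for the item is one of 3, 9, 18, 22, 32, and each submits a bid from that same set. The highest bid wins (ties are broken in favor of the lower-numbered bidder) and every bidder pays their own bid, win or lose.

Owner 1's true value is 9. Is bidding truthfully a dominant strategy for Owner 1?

Consider the case where Owner 2 bids 3, Owner 3 bids 3 and Owner 4 bids 3.
Truthful bid 9: wins, pays 9, utility 9 - 9 = 0.
Bid 3 instead: wins, pays 3, utility 9 - 3 = 6.
Since 6 > 0, bidding 3 is strictly better here, so truthful bidding is not dominant.

No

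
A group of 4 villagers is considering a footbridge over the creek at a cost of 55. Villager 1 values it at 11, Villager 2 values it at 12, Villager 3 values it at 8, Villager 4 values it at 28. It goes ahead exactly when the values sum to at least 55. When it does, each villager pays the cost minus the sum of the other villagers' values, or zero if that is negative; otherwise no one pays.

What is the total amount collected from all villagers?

43

Total value 59 ≥ cost 55, so it is built.
Villager 1: others sum to 48; max(0, 55 - 48) = 7.
Villager 2: others sum to 47; max(0, 55 - 47) = 8.
Villager 3: others sum to 51; max(0, 55 - 51) = 4.
Villager 4: others sum to 31; max(0, 55 - 31) = 24.
Total collected = 7 + 8 + 4 + 24 = 43.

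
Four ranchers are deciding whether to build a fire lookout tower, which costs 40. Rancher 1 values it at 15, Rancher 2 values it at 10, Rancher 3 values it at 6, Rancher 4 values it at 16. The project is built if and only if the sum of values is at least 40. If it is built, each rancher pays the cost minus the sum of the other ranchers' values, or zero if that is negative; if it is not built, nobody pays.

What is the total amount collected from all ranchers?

Total value 47 ≥ cost 40, so it is built.
Rancher 1: others sum to 32; max(0, 40 - 32) = 8.
Rancher 2: others sum to 37; max(0, 40 - 37) = 3.
Rancher 3: others sum to 41; max(0, 40 - 41) = 0.
Rancher 4: others sum to 31; max(0, 40 - 31) = 9.
Total collected = 8 + 3 + 0 + 9 = 20.

20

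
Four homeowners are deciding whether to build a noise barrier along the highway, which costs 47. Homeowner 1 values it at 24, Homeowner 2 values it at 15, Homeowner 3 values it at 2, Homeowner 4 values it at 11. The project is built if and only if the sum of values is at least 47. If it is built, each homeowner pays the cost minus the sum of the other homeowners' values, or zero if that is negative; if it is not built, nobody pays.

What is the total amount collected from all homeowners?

35

Total value 52 ≥ cost 47, so it is built.
Homeowner 1: others sum to 28; max(0, 47 - 28) = 19.
Homeowner 2: others sum to 37; max(0, 47 - 37) = 10.
Homeowner 3: others sum to 50; max(0, 47 - 50) = 0.
Homeowner 4: others sum to 41; max(0, 47 - 41) = 6.
Total collected = 19 + 10 + 0 + 6 = 35.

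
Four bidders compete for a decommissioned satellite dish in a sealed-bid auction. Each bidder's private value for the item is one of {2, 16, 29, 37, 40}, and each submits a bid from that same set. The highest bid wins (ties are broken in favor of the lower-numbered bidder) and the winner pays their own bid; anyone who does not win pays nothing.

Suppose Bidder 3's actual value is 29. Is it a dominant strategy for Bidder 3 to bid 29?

Consider the case where Bidder 1 bids 2, Bidder 2 bids 2 and Bidder 4 bids 2.
Truthful bid 29: wins, pays 29, utility 29 - 29 = 0.
Bid 16 instead: wins, pays 16, utility 29 - 16 = 13.
Since 13 > 0, bidding 16 is strictly better here, so truthful bidding is not dominant.

No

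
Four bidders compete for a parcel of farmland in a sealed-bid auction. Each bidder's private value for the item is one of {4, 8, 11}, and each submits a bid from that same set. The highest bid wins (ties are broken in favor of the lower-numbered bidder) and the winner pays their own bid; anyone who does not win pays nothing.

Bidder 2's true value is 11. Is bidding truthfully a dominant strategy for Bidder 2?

Consider the case where Bidder 1 bids 4, Bidder 3 bids 4 and Bidder 4 bids 4.
Truthful bid 11: wins, pays 11, utility 11 - 11 = 0.
Bid 8 instead: wins, pays 8, utility 11 - 8 = 3.
Since 3 > 0, bidding 8 is strictly better here, so truthful bidding is not dominant.

No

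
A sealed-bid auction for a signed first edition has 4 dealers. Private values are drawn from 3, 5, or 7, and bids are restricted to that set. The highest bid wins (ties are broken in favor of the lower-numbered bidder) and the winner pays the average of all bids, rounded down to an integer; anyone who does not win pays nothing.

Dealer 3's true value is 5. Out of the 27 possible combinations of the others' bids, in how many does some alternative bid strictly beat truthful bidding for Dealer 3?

Others bid (3, 5, 3): truth gives 0; bid 7 gives 1 > 0. Violating.
Others bid (5, 3, 3): truth gives 0; bid 7 gives 1 > 0. Violating.
Others bid (3, 3, 3): truth gives 2; no alternative beats it.
Others bid (3, 3, 5): truth gives 1; no alternative beats it.
(Checking all 27 profiles: 2 have a profitable deviation, 25 do not.)

2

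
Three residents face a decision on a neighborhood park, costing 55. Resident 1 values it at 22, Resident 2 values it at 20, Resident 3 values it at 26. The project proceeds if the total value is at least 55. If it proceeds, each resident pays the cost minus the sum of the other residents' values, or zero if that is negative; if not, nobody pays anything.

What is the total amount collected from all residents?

29

Total value 68 ≥ cost 55, so it is built.
Resident 1: others sum to 46; max(0, 55 - 46) = 9.
Resident 2: others sum to 48; max(0, 55 - 48) = 7.
Resident 3: others sum to 42; max(0, 55 - 42) = 13.
Total collected = 9 + 7 + 13 = 29.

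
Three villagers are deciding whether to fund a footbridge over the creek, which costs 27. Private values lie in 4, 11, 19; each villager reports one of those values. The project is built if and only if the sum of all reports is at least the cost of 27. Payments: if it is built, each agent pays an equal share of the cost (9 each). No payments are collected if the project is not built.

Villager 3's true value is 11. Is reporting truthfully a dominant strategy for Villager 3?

Consider the case where Villager 1 reports 4 and Villager 2 reports 4.
Truthful report 11: project not built, utility 0.
Report 19 instead: project built, pays 9, utility 11 - 9 = 2.
Since 2 > 0, reporting 19 is strictly better here, so truthful reporting is not dominant.

No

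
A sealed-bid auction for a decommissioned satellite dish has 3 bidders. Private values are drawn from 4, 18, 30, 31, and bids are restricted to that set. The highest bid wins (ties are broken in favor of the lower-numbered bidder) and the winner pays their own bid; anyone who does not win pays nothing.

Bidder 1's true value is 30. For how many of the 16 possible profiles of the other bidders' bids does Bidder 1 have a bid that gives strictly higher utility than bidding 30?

Others bid (4, 4): truth gives 0; bid 4 gives 26 > 0. Violating.
Others bid (4, 18): truth gives 0; bid 18 gives 12 > 0. Violating.
Others bid (18, 4): truth gives 0; bid 18 gives 12 > 0. Violating.
Others bid (18, 18): truth gives 0; bid 18 gives 12 > 0. Violating.
Others bid (4, 30): truth gives 0; no alternative beats it.
Others bid (4, 31): truth gives 0; no alternative beats it.
(Checking all 16 profiles: 4 have a profitable deviation, 12 do not.)

4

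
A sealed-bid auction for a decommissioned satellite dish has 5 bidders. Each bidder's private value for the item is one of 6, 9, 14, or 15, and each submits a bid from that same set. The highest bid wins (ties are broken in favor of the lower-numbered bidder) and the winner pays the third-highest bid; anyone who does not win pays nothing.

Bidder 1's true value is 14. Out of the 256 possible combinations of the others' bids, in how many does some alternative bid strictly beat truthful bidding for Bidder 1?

32

Others bid (6, 6, 6, 15): truth gives 0; bid 15 gives 8 > 0. Violating.
Others bid (6, 6, 9, 15): truth gives 0; bid 15 gives 5 > 0. Violating.
Others bid (6, 6, 15, 6): truth gives 0; bid 15 gives 8 > 0. Violating.
Others bid (6, 6, 15, 9): truth gives 0; bid 15 gives 5 > 0. Violating.
Others bid (6, 6, 6, 6): truth gives 8; no alternative beats it.
Others bid (6, 6, 6, 9): truth gives 8; no alternative beats it.
(Checking all 256 profiles: 32 have a profitable deviation, 224 do not.)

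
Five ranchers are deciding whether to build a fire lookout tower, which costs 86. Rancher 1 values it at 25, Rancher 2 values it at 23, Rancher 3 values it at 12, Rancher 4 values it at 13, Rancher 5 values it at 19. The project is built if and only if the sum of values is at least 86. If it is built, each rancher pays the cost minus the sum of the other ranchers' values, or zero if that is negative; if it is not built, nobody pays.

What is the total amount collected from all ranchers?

Total value 92 ≥ cost 86, so it is built.
Rancher 1: others sum to 67; max(0, 86 - 67) = 19.
Rancher 2: others sum to 69; max(0, 86 - 69) = 17.
Rancher 3: others sum to 80; max(0, 86 - 80) = 6.
Rancher 4: others sum to 79; max(0, 86 - 79) = 7.
Rancher 5: others sum to 73; max(0, 86 - 73) = 13.
Total collected = 19 + 17 + 6 + 7 + 13 = 62.

62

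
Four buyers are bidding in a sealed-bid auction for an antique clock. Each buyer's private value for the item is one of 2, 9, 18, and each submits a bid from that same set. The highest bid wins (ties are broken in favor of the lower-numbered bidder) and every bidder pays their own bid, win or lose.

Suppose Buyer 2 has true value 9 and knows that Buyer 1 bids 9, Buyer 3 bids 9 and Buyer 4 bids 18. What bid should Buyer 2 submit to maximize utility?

2

Bid 2: loses but pays 2, utility -2.
Bid 9: loses but pays 9, utility -9.
Bid 18: wins, pays 18, utility 9 - 18 = -9.
The best choice is 2 with utility -2.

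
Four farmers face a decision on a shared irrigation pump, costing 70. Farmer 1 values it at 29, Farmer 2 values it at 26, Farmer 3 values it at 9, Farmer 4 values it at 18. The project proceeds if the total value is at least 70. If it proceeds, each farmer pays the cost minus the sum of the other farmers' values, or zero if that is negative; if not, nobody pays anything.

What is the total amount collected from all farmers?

Total value 82 ≥ cost 70, so it is built.
Farmer 1: others sum to 53; max(0, 70 - 53) = 17.
Farmer 2: others sum to 56; max(0, 70 - 56) = 14.
Farmer 3: others sum to 73; max(0, 70 - 73) = 0.
Farmer 4: others sum to 64; max(0, 70 - 64) = 6.
Total collected = 17 + 14 + 0 + 6 = 37.

37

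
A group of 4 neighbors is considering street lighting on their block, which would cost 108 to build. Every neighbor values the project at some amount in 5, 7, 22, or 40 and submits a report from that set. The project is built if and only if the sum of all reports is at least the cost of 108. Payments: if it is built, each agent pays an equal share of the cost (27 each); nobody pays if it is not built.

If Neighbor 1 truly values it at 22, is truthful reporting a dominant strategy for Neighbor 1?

Consider the case where Neighbor 2 reports 7, Neighbor 3 reports 40 and Neighbor 4 reports 40.
Truthful report 22: project built, pays 27, utility 22 - 27 = -5.
Report 5 instead: project not built, utility 0.
Since 0 > -5, reporting 5 is strictly better here, so truthful reporting is not dominant.

No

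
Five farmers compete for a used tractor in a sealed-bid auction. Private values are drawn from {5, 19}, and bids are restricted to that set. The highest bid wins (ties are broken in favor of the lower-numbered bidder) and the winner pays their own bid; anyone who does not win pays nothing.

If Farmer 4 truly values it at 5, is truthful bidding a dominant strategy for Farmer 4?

Yes

Check each profile of the others' bids and compare truth against every alternative bid.
Others bid (5, 5, 5, 5): truth gives 0, best alternative gives -14.
Others bid (5, 5, 5, 19): truth gives 0, best alternative gives -14.
Others bid (5, 5, 19, 5): truth gives 0, best alternative gives 0.
Others bid (5, 5, 19, 19): truth gives 0, best alternative gives 0.
Others bid (5, 19, 5, 5): truth gives 0, best alternative gives 0.
Others bid (5, 19, 5, 19): truth gives 0, best alternative gives 0.
(Remaining 10 profiles checked similarly; truth is weakly best in each.)
In every case the truthful bid is at least as good as any alternative, so it is a dominant strategy.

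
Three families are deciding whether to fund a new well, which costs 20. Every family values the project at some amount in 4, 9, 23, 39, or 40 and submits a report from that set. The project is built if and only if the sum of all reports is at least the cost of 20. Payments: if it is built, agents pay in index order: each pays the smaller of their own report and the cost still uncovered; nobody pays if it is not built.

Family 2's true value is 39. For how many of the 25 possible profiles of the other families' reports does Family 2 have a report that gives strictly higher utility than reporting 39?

9

Others report (4, 9): truth gives 23; report 9 gives 30 > 23. Violating.
Others report (4, 23): truth gives 23; report 4 gives 35 > 23. Violating.
Others report (4, 39): truth gives 23; report 4 gives 35 > 23. Violating.
Others report (4, 40): truth gives 23; report 4 gives 35 > 23. Violating.
Others report (4, 4): truth gives 23; no alternative beats it.
Others report (23, 4): truth gives 39; no alternative beats it.
(Checking all 25 profiles: 9 have a profitable deviation, 16 do not.)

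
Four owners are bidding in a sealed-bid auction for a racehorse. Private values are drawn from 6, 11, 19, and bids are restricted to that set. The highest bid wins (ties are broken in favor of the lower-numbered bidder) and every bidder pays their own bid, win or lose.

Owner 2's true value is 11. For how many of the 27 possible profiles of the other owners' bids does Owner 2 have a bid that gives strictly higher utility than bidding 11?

23

Others bid (6, 6, 19): truth gives -11; bid 6 gives -6 > -11. Violating.
Others bid (6, 11, 19): truth gives -11; bid 6 gives -6 > -11. Violating.
Others bid (6, 19, 6): truth gives -11; bid 6 gives -6 > -11. Violating.
Others bid (6, 19, 11): truth gives -11; bid 6 gives -6 > -11. Violating.
Others bid (6, 6, 6): truth gives 0; no alternative beats it.
Others bid (6, 6, 11): truth gives 0; no alternative beats it.
(Checking all 27 profiles: 23 have a profitable deviation, 4 do not.)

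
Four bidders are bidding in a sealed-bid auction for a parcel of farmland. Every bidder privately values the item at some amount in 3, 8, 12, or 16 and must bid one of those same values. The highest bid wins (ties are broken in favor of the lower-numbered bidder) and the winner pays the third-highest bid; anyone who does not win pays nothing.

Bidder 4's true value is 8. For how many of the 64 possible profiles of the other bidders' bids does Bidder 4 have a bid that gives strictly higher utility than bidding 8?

6

Others bid (3, 3, 8): truth gives 0; bid 12 gives 5 > 0. Violating.
Others bid (3, 3, 12): truth gives 0; bid 16 gives 5 > 0. Violating.
Others bid (3, 8, 3): truth gives 0; bid 12 gives 5 > 0. Violating.
Others bid (3, 12, 3): truth gives 0; bid 16 gives 5 > 0. Violating.
Others bid (3, 3, 3): truth gives 5; no alternative beats it.
Others bid (3, 3, 16): truth gives 0; no alternative beats it.
(Checking all 64 profiles: 6 have a profitable deviation, 58 do not.)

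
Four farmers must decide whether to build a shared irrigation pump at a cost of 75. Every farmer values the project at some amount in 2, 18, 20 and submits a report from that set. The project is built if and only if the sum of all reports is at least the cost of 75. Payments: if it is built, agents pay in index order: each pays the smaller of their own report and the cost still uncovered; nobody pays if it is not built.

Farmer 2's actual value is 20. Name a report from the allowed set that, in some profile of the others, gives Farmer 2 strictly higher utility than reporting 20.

18

Suppose Farmer 1 reports 18, Farmer 3 reports 20 and Farmer 4 reports 20.
Report 20: project built, pays 20, utility 20 - 20 = 0.
Report 18: project built, pays 18, utility 20 - 18 = 2.
So reporting 18 beats truth here (2 > 0).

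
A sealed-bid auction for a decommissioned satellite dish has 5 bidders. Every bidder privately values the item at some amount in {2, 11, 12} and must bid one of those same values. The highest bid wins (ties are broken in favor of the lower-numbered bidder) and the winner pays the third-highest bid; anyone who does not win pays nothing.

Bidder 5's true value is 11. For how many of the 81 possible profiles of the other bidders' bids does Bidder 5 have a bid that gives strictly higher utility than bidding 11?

Others bid (2, 2, 2, 11): truth gives 0; bid 12 gives 9 > 0. Violating.
Others bid (2, 2, 11, 2): truth gives 0; bid 12 gives 9 > 0. Violating.
Others bid (2, 11, 2, 2): truth gives 0; bid 12 gives 9 > 0. Violating.
Others bid (11, 2, 2, 2): truth gives 0; bid 12 gives 9 > 0. Violating.
Others bid (2, 2, 2, 2): truth gives 9; no alternative beats it.
Others bid (2, 2, 2, 12): truth gives 0; no alternative beats it.
(Checking all 81 profiles: 4 have a profitable deviation, 77 do not.)

4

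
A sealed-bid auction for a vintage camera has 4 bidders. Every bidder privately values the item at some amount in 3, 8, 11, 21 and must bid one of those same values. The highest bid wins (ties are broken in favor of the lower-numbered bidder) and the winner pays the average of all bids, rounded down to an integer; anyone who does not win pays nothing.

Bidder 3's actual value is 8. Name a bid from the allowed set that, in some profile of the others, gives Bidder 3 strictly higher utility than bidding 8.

Suppose Bidder 1 bids 3, Bidder 2 bids 3 and Bidder 4 bids 11.
Bid 8: loses, pays 0, utility 0.
Bid 11: wins, pays 7, utility 8 - 7 = 1.
So bidding 11 beats truth here (1 > 0).

11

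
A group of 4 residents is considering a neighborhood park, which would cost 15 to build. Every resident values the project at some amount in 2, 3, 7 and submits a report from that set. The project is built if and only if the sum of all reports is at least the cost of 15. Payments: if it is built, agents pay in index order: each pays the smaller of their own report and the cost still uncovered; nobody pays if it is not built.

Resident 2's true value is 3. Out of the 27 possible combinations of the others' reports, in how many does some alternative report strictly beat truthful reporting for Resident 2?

Others report (2, 7, 7): truth gives 0; report 2 gives 1 > 0. Violating.
Others report (3, 3, 7): truth gives 0; report 2 gives 1 > 0. Violating.
Others report (3, 7, 3): truth gives 0; report 2 gives 1 > 0. Violating.
Others report (3, 7, 7): truth gives 0; report 2 gives 1 > 0. Violating.
Others report (2, 2, 2): truth gives 0; no alternative beats it.
Others report (2, 2, 3): truth gives 0; no alternative beats it.
(Checking all 27 profiles: 10 have a profitable deviation, 17 do not.)

10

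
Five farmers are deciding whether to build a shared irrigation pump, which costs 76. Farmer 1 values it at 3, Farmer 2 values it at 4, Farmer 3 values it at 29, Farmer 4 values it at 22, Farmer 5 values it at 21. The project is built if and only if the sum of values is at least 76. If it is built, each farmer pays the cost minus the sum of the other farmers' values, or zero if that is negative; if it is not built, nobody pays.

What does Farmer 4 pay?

Total value 79 ≥ cost 76, so the project is built.
The other farmers' values sum to 57.
Cost minus that sum is 76 - 57 = 19.

19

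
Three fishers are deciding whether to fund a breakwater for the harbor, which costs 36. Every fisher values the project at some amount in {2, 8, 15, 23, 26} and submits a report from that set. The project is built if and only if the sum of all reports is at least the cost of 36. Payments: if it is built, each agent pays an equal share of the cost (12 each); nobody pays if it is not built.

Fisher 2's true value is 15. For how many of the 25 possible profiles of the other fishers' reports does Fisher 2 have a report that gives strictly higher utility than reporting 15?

5

Others report (2, 8): truth gives 0; report 26 gives 3 > 0. Violating.
Others report (2, 15): truth gives 0; report 23 gives 3 > 0. Violating.
Others report (8, 2): truth gives 0; report 26 gives 3 > 0. Violating.
Others report (8, 8): truth gives 0; report 23 gives 3 > 0. Violating.
Others report (2, 2): truth gives 0; no alternative beats it.
Others report (2, 23): truth gives 3; no alternative beats it.
(Checking all 25 profiles: 5 have a profitable deviation, 20 do not.)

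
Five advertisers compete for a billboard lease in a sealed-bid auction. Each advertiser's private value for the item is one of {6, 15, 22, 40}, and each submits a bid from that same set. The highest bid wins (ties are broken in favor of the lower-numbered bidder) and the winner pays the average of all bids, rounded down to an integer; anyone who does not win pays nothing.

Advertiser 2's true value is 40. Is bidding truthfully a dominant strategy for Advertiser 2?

No

Consider the case where Advertiser 1 bids 6, Advertiser 3 bids 6, Advertiser 4 bids 6 and Advertiser 5 bids 6.
Truthful bid 40: wins, pays 12, utility 40 - 12 = 28.
Bid 15 instead: wins, pays 7, utility 40 - 7 = 33.
Since 33 > 28, bidding 15 is strictly better here, so truthful bidding is not dominant.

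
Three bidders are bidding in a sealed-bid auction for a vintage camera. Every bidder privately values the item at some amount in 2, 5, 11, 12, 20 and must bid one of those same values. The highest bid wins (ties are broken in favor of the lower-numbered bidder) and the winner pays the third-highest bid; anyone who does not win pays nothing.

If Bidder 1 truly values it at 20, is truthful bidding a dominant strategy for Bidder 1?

Check each profile of the others' bids and compare truth against every alternative bid.
Others bid (2, 20): truth gives 18, best alternative gives 0.
Others bid (20, 2): truth gives 18, best alternative gives 0.
Others bid (5, 20): truth gives 15, best alternative gives 0.
Others bid (20, 5): truth gives 15, best alternative gives 0.
Others bid (11, 20): truth gives 9, best alternative gives 0.
Others bid (20, 11): truth gives 9, best alternative gives 0.
(Remaining 19 profiles checked similarly; truth is weakly best in each.)
In every case the truthful bid is at least as good as any alternative, so it is a dominant strategy.

Yes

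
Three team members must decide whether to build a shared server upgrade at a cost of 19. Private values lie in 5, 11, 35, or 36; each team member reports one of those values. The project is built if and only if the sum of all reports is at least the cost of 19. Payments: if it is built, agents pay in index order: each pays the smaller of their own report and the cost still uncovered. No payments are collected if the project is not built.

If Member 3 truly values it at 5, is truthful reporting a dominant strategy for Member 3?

Check each profile of the others' reports and compare truth against every alternative report.
Others report (5, 5): truth gives 0, best alternative gives -4.
Others report (5, 35): truth gives 5, best alternative gives 5.
Others report (5, 36): truth gives 5, best alternative gives 5.
Others report (11, 11): truth gives 5, best alternative gives 5.
Others report (11, 35): truth gives 5, best alternative gives 5.
Others report (11, 36): truth gives 5, best alternative gives 5.
(Remaining 10 profiles checked similarly; truth is weakly best in each.)
In every case the truthful report is at least as good as any alternative, so it is a dominant strategy.

Yes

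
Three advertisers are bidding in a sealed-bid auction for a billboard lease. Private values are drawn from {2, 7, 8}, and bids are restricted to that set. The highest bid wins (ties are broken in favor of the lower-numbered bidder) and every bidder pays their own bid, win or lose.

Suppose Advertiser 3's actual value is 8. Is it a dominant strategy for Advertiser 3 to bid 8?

Consider the case where Advertiser 1 bids 2 and Advertiser 2 bids 2.
Truthful bid 8: wins, pays 8, utility 8 - 8 = 0.
Bid 7 instead: wins, pays 7, utility 8 - 7 = 1.
Since 1 > 0, bidding 7 is strictly better here, so truthful bidding is not dominant.

No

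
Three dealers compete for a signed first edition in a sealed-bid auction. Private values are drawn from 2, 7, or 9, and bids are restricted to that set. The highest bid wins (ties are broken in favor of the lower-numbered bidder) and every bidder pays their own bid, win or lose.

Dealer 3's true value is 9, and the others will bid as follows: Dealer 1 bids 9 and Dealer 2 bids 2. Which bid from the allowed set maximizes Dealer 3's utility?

Bid 2: loses but pays 2, utility -2.
Bid 7: loses but pays 7, utility -7.
Bid 9: loses but pays 9, utility -9.
The best choice is 2 with utility -2.

2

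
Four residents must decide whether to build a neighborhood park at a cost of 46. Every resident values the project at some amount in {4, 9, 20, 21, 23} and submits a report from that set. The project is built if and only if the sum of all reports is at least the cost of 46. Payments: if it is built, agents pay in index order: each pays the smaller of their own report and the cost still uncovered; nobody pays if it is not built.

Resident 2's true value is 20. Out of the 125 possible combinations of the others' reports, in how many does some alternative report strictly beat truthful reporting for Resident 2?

Others report (4, 20, 20): truth gives 0; report 4 gives 16 > 0. Violating.
Others report (4, 20, 21): truth gives 0; report 4 gives 16 > 0. Violating.
Others report (4, 20, 23): truth gives 0; report 4 gives 16 > 0. Violating.
Others report (4, 21, 20): truth gives 0; report 4 gives 16 > 0. Violating.
Others report (4, 4, 4): truth gives 0; no alternative beats it.
Others report (4, 4, 9): truth gives 0; no alternative beats it.
(Checking all 125 profiles: 90 have a profitable deviation, 35 do not.)

90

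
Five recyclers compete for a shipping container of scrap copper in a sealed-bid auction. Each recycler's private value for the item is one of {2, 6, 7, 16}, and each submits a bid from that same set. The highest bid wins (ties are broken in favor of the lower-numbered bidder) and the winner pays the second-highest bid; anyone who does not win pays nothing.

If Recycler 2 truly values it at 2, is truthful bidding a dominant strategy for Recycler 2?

Check each profile of the others' bids and compare truth against every alternative bid.
Others bid (2, 2, 2, 6): truth gives 0, best alternative gives -4.
Others bid (2, 2, 6, 2): truth gives 0, best alternative gives -4.
Others bid (2, 2, 6, 6): truth gives 0, best alternative gives -4.
Others bid (2, 6, 2, 2): truth gives 0, best alternative gives -4.
Others bid (2, 6, 2, 6): truth gives 0, best alternative gives -4.
Others bid (2, 6, 6, 2): truth gives 0, best alternative gives -4.
(Remaining 250 profiles checked similarly; truth is weakly best in each.)
In every case the truthful bid is at least as good as any alternative, so it is a dominant strategy.

Yes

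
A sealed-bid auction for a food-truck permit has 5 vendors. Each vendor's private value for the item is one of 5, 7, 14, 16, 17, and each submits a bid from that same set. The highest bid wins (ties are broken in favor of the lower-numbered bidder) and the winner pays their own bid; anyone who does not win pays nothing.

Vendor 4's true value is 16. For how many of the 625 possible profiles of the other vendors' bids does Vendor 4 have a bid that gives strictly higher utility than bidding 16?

Others bid (5, 5, 5, 5): truth gives 0; bid 7 gives 9 > 0. Violating.
Others bid (5, 5, 5, 7): truth gives 0; bid 7 gives 9 > 0. Violating.
Others bid (5, 5, 5, 14): truth gives 0; bid 14 gives 2 > 0. Violating.
Others bid (5, 5, 7, 5): truth gives 0; bid 14 gives 2 > 0. Violating.
Others bid (5, 5, 5, 16): truth gives 0; no alternative beats it.
Others bid (5, 5, 5, 17): truth gives 0; no alternative beats it.
(Checking all 625 profiles: 24 have a profitable deviation, 601 do not.)

24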